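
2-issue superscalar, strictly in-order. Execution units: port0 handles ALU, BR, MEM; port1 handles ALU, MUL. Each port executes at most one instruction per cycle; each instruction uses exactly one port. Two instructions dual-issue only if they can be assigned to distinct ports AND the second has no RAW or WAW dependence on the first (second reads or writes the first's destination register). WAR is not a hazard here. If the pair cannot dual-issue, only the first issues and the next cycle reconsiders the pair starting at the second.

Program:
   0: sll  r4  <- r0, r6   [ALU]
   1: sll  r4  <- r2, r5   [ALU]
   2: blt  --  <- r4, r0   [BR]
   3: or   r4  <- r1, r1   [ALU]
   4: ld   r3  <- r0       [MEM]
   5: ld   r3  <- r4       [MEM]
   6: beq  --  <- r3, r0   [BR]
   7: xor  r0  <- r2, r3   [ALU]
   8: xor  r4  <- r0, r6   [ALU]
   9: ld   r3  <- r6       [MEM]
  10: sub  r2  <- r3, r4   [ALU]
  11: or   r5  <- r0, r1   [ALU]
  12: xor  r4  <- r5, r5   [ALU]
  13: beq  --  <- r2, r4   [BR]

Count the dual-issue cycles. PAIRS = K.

t=0 i0:sll.ALU ; WAW r4
t=1 i1:sll.ALU ; RAW r4
t=2 i2,i3:blt.BR;or.ALU ; pair
t=3 i4:ld.MEM ; no-port MEM/MEM
t=4 i5:ld.MEM ; no-port MEM/BR
t=5 i6,i7:beq.BR;xor.ALU ; pair
t=6 i8,i9:xor.ALU;ld.MEM ; pair
t=7 i10,i11:sub.ALU;or.ALU ; pair
t=8 i12:xor.ALU ; RAW r4
t=9 i13:beq.BR ; tail

PAIRS = 4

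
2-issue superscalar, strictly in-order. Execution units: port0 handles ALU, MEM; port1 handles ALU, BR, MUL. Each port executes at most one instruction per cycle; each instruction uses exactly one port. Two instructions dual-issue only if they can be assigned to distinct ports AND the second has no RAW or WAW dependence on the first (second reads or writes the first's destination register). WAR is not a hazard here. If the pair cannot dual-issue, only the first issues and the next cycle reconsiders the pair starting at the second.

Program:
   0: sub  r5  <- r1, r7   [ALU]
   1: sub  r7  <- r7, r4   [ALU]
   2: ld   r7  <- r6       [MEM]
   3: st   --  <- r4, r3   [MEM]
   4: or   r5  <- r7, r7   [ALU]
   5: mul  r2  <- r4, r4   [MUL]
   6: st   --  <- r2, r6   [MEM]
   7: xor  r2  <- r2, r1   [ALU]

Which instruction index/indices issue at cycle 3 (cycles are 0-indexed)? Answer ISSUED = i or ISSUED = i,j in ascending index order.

ISSUED = 5

0. sub sub @i0,i1  | dual
1. ld @i2  | no-port MEM/MEM
2. st or @i3,i4  | dual
3. mul @i5  | RAW r2
4. st xor @i6,i7  | dual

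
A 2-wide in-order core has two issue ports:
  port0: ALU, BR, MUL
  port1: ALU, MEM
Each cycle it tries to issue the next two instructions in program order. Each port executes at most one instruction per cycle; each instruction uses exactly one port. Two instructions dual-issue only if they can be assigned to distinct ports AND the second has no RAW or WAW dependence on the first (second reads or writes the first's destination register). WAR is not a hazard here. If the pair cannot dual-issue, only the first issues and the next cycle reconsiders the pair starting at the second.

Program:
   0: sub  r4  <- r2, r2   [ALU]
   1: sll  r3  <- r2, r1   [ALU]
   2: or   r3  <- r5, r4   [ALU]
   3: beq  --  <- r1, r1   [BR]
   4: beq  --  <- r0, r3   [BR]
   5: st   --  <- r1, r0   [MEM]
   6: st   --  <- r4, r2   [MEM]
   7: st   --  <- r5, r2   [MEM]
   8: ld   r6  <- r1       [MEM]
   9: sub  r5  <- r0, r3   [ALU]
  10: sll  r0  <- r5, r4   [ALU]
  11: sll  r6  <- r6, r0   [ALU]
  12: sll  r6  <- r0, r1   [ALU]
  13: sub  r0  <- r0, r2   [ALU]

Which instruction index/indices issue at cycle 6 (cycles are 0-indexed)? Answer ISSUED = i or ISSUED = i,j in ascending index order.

#0 head=0: sub;sll i0/i1 pair
#1 head=2: or;beq i2/i3 pair
#2 head=4: beq;st i4/i5 pair
#3 head=6: st i6 no-port MEM/MEM
#4 head=7: st i7 no-port MEM/MEM
#5 head=8: ld;sub i8/i9 pair
#6 head=10: sll i10 RAW r0
#7 head=11: sll i11 WAW r6
#8 head=12: sll;sub i12/i13 pair

ISSUED = 10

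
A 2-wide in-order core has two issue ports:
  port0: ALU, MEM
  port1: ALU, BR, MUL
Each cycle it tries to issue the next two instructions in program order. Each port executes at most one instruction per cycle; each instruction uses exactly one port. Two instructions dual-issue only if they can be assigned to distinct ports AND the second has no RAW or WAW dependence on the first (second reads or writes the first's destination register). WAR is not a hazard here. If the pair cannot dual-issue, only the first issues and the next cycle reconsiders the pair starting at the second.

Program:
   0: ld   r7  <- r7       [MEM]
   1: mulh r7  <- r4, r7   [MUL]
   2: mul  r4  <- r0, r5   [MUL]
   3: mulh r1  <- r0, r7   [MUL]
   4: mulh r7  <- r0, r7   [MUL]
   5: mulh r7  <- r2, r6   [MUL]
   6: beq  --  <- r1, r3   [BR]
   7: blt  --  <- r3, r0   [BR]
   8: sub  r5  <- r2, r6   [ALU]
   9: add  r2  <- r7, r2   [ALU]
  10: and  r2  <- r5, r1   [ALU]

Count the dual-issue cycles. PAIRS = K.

PAIRS = 1

  cy0 -> i0 (ld.MEM) RAW+WAW r7
  cy1 -> i1 (mulh.MUL) no-port MUL/MUL
  cy2 -> i2 (mul.MUL) no-port MUL/MUL
  cy3 -> i3 (mulh.MUL) no-port MUL/MUL
  cy4 -> i4 (mulh.MUL) no-port MUL/MUL
  cy5 -> i5 (mulh.MUL) no-port MUL/BR
  cy6 -> i6 (beq.BR) no-port BR/BR
  cy7 -> i7&i8 (blt.BR/sub.ALU) pair
  cy8 -> i9 (add.ALU) WAW r2
  cy9 -> i10 (and.ALU) tail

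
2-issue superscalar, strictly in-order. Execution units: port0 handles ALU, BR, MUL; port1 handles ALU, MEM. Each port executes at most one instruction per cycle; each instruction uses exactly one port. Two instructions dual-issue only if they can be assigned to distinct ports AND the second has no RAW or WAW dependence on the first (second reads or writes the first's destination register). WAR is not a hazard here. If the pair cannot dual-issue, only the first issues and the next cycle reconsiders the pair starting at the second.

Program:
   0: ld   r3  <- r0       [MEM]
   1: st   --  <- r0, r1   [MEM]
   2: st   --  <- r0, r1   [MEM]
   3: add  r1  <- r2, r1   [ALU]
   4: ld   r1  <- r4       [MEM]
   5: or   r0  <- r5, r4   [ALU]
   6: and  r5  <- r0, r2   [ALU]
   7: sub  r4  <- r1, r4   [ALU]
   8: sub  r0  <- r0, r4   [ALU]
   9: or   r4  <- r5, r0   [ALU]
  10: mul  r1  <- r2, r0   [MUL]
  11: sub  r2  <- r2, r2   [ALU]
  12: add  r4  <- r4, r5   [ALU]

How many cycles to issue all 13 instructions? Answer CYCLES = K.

CYCLES = 8

t=0 i0:ld.MEM ; no-port MEM/MEM
t=1 i1:st.MEM ; no-port MEM/MEM
t=2 i2/i3:st.MEM add.ALU ; 2-wide
t=3 i4/i5:ld.MEM or.ALU ; 2-wide
t=4 i6/i7:and.ALU sub.ALU ; 2-wide
t=5 i8:sub.ALU ; RAW r0
t=6 i9/i10:or.ALU mul.MUL ; 2-wide
t=7 i11/i12:sub.ALU add.ALU ; 2-wide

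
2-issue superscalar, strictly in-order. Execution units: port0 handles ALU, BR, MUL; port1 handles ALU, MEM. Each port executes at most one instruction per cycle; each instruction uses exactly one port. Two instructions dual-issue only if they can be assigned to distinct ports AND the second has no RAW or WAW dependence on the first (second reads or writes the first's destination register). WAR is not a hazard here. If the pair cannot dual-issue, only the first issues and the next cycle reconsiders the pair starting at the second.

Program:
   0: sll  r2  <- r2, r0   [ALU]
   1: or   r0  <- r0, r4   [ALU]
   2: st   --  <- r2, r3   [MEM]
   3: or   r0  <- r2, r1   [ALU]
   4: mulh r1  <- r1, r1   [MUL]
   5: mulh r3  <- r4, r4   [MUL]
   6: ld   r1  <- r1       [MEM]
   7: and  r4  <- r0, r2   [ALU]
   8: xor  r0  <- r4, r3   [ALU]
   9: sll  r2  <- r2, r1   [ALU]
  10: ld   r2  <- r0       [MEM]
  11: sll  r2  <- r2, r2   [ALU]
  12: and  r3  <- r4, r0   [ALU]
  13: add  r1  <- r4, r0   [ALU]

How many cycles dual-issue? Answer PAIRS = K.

c0: i0&i1 sll.ALU+or.ALU  2-wide
c1: i2&i3 st.MEM+or.ALU  2-wide
c2: i4 mulh.MUL  no-port MUL/MUL
c3: i5&i6 mulh.MUL+ld.MEM  2-wide
c4: i7 and.ALU  RAW r4
c5: i8&i9 xor.ALU+sll.ALU  2-wide
c6: i10 ld.MEM  RAW+WAW r2
c7: i11&i12 sll.ALU+and.ALU  2-wide
c8: i13 add.ALU  tail

PAIRS = 5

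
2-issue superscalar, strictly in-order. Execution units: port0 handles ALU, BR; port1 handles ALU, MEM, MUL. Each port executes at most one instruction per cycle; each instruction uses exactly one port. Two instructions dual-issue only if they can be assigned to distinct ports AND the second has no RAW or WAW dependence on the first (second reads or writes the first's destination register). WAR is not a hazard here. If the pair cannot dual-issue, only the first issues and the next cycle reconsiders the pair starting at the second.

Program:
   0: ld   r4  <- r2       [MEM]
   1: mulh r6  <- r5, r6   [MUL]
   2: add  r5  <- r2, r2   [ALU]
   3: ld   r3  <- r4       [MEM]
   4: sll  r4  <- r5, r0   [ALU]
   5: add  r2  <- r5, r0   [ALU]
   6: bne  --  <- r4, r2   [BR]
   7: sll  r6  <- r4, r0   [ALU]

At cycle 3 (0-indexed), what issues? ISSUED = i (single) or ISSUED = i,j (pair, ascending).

ISSUED = 5

#0 head=0: ld i0 no-port MEM/MUL
#1 head=1: mulh;add i1&i2 2-wide
#2 head=3: ld;sll i3&i4 2-wide
#3 head=5: add i5 RAW r2
#4 head=6: bne;sll i6&i7 2-wide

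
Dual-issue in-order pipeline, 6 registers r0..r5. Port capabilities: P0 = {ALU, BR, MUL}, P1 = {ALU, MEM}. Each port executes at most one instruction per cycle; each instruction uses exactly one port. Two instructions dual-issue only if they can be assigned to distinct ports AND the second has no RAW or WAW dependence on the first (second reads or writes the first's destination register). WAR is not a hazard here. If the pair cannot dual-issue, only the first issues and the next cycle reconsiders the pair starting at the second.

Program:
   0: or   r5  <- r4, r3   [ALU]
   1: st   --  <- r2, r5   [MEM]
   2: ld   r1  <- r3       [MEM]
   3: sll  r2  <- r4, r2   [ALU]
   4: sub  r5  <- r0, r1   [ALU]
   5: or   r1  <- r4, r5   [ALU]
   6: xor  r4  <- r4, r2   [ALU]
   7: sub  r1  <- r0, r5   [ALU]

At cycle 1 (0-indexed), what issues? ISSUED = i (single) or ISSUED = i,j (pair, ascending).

c0: i0 or.ALU  RAW r5
c1: i1 st.MEM  no-port MEM/MEM
c2: i2+i3 ld.MEM+sll.ALU  dual
c3: i4 sub.ALU  RAW r5
c4: i5+i6 or.ALU+xor.ALU  dual
c5: i7 sub.ALU  tail

ISSUED = 1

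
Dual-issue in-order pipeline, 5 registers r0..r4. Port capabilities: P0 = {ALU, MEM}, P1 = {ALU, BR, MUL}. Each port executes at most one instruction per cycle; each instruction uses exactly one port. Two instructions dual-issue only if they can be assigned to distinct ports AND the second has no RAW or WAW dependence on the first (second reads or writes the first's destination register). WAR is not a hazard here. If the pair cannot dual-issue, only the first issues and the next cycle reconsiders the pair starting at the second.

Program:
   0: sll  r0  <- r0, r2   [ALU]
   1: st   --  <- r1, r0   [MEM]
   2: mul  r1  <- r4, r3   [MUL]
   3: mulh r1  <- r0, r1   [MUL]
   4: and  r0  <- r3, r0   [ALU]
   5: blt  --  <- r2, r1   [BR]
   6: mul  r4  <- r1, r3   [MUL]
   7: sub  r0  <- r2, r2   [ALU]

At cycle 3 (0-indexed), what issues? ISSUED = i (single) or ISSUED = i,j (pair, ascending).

[0] i0  sll  -- RAW r0
[1] i1+i2  st+mul  -- pair
[2] i3+i4  mulh+and  -- pair
[3] i5  blt  -- no-port BR/MUL
[4] i6+i7  mul+sub  -- pair

ISSUED = 5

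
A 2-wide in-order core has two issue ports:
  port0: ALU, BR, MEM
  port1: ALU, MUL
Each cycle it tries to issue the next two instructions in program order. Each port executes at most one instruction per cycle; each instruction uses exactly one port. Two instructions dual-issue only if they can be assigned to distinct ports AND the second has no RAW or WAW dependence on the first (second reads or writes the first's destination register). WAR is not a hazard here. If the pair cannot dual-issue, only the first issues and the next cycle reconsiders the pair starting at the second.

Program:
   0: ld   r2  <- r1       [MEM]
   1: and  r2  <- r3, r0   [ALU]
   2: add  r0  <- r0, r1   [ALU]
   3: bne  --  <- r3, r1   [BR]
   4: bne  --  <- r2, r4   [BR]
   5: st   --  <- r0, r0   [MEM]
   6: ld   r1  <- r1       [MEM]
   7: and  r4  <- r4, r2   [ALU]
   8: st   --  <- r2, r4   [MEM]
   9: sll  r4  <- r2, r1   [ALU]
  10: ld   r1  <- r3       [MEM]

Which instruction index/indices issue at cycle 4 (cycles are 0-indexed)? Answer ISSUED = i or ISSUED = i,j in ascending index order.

[0] i0  ld  -- WAW r2
[1] i1&i2  and add  -- pair
[2] i3  bne  -- no-port BR/BR
[3] i4  bne  -- no-port BR/MEM
[4] i5  st  -- no-port MEM/MEM
[5] i6&i7  ld and  -- pair
[6] i8&i9  st sll  -- pair
[7] i10  ld  -- tail

ISSUED = 5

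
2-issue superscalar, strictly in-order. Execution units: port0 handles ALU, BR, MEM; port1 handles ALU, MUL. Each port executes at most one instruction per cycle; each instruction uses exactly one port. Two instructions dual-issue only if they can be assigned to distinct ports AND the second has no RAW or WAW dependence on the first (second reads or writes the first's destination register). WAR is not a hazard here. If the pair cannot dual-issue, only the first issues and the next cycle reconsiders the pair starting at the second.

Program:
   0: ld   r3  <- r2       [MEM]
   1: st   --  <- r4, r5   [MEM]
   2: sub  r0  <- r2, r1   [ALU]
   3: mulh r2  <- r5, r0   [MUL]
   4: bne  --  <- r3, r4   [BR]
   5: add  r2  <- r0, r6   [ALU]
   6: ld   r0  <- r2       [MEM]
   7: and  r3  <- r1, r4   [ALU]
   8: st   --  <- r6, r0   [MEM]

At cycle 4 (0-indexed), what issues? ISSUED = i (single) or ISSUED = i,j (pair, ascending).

#0 head=0: ld.MEM i0 no-port MEM/MEM
#1 head=1: st.MEM;sub.ALU i1,i2 2-wide
#2 head=3: mulh.MUL;bne.BR i3,i4 2-wide
#3 head=5: add.ALU i5 RAW r2
#4 head=6: ld.MEM;and.ALU i6,i7 2-wide
#5 head=8: st.MEM i8 tail

ISSUED = 6,7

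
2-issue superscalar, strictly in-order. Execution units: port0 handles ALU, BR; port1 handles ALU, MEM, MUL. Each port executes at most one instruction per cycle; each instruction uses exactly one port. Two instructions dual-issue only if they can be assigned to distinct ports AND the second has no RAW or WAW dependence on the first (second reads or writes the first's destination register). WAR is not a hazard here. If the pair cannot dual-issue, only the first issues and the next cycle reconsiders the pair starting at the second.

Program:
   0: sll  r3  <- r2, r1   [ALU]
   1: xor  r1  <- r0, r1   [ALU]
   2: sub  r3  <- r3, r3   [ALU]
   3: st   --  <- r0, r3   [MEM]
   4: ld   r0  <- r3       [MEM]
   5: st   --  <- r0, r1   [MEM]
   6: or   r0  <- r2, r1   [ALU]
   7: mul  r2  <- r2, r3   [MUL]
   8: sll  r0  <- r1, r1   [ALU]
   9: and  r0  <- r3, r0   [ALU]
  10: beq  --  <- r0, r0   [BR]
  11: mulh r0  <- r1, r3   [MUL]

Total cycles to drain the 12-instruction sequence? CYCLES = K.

t=0 i0&i1:sll.ALU xor.ALU ; pair
t=1 i2:sub.ALU ; RAW r3
t=2 i3:st.MEM ; no-port MEM/MEM
t=3 i4:ld.MEM ; no-port MEM/MEM
t=4 i5&i6:st.MEM or.ALU ; pair
t=5 i7&i8:mul.MUL sll.ALU ; pair
t=6 i9:and.ALU ; RAW r0
t=7 i10&i11:beq.BR mulh.MUL ; pair

CYCLES = 8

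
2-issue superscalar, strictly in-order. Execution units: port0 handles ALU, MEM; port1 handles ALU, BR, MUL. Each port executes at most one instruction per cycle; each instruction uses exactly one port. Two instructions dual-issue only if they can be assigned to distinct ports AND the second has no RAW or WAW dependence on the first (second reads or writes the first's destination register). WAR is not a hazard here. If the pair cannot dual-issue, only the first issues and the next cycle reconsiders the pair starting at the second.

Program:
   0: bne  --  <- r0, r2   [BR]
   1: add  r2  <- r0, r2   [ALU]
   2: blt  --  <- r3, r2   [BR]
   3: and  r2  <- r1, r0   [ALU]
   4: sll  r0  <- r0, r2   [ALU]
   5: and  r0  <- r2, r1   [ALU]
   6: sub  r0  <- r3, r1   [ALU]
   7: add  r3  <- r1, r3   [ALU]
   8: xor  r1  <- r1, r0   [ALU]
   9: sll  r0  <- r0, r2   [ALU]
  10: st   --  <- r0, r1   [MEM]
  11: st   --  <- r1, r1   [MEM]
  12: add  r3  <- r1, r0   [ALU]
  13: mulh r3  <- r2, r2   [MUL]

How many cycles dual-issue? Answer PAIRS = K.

PAIRS = 5

[0] i0&i1  bne.BR add.ALU  -- pair
[1] i2&i3  blt.BR and.ALU  -- pair
[2] i4  sll.ALU  -- WAW r0
[3] i5  and.ALU  -- WAW r0
[4] i6&i7  sub.ALU add.ALU  -- pair
[5] i8&i9  xor.ALU sll.ALU  -- pair
[6] i10  st.MEM  -- no-port MEM/MEM
[7] i11&i12  st.MEM add.ALU  -- pair
[8] i13  mulh.MUL  -- tail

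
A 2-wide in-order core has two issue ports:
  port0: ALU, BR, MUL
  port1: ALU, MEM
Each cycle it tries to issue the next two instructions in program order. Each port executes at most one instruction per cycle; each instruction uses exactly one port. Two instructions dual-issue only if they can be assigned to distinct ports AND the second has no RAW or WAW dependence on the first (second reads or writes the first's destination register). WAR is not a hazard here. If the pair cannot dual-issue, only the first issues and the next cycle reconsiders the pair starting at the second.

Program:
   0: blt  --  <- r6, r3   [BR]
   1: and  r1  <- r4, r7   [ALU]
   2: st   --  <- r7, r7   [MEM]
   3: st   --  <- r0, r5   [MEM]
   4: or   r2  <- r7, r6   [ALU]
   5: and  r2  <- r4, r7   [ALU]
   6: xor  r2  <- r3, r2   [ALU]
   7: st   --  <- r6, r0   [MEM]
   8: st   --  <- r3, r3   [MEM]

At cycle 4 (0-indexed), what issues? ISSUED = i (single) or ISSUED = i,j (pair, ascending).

t=0 i0&i1:blt.BR;and.ALU ; dual
t=1 i2:st.MEM ; no-port MEM/MEM
t=2 i3&i4:st.MEM;or.ALU ; dual
t=3 i5:and.ALU ; RAW+WAW r2
t=4 i6&i7:xor.ALU;st.MEM ; dual
t=5 i8:st.MEM ; tail

ISSUED = 6,7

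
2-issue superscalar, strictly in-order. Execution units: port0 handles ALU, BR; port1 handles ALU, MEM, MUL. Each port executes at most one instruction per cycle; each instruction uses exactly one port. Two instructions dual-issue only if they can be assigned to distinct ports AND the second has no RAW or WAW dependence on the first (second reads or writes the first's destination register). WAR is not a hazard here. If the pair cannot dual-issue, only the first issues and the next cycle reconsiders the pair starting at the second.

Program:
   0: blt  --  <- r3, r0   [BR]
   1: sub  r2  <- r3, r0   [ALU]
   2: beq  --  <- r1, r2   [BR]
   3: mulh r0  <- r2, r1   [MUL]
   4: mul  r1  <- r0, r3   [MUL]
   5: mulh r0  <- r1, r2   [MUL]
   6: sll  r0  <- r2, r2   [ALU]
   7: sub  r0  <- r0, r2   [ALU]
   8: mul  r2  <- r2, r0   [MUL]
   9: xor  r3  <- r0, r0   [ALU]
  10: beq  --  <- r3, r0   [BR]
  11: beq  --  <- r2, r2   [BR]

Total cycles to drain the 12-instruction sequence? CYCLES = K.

[0] i0,i1  blt.BR sub.ALU  -- dual
[1] i2,i3  beq.BR mulh.MUL  -- dual
[2] i4  mul.MUL  -- no-port MUL/MUL
[3] i5  mulh.MUL  -- WAW r0
[4] i6  sll.ALU  -- RAW+WAW r0
[5] i7  sub.ALU  -- RAW r0
[6] i8,i9  mul.MUL xor.ALU  -- dual
[7] i10  beq.BR  -- no-port BR/BR
[8] i11  beq.BR  -- tail

CYCLES = 9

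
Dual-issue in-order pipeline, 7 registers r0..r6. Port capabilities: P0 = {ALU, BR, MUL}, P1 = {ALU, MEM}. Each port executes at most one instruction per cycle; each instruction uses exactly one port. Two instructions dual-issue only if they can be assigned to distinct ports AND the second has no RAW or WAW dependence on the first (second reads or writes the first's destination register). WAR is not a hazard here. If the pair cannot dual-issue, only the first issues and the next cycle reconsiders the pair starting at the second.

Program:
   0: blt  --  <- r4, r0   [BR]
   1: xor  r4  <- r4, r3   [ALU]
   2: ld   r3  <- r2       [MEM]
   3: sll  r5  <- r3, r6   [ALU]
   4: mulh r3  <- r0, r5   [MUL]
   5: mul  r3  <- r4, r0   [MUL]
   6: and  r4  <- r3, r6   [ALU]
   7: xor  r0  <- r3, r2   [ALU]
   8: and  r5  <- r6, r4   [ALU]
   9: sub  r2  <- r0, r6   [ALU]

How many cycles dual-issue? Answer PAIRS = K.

PAIRS = 3

[0] i0,i1  blt+xor  -- dual
[1] i2  ld  -- RAW r3
[2] i3  sll  -- RAW r5
[3] i4  mulh  -- no-port MUL/MUL
[4] i5  mul  -- RAW r3
[5] i6,i7  and+xor  -- dual
[6] i8,i9  and+sub  -- dual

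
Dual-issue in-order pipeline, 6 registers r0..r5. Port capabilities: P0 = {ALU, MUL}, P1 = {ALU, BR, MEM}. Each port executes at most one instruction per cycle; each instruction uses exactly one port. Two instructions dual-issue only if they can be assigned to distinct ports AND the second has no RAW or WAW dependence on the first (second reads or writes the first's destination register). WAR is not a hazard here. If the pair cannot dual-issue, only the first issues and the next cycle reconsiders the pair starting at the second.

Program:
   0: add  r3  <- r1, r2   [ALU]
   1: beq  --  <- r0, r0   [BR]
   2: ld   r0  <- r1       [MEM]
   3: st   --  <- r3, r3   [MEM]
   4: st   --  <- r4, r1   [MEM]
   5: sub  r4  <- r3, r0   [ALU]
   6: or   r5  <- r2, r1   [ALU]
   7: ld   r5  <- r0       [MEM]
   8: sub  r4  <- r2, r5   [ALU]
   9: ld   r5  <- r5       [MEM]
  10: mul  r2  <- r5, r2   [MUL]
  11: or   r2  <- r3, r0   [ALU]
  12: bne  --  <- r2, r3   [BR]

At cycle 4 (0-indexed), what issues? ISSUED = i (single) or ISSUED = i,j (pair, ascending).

#0 head=0: add+beq i0/i1 2-wide
#1 head=2: ld i2 no-port MEM/MEM
#2 head=3: st i3 no-port MEM/MEM
#3 head=4: st+sub i4/i5 2-wide
#4 head=6: or i6 WAW r5
#5 head=7: ld i7 RAW r5
#6 head=8: sub+ld i8/i9 2-wide
#7 head=10: mul i10 WAW r2
#8 head=11: or i11 RAW r2
#9 head=12: bne i12 tail

ISSUED = 6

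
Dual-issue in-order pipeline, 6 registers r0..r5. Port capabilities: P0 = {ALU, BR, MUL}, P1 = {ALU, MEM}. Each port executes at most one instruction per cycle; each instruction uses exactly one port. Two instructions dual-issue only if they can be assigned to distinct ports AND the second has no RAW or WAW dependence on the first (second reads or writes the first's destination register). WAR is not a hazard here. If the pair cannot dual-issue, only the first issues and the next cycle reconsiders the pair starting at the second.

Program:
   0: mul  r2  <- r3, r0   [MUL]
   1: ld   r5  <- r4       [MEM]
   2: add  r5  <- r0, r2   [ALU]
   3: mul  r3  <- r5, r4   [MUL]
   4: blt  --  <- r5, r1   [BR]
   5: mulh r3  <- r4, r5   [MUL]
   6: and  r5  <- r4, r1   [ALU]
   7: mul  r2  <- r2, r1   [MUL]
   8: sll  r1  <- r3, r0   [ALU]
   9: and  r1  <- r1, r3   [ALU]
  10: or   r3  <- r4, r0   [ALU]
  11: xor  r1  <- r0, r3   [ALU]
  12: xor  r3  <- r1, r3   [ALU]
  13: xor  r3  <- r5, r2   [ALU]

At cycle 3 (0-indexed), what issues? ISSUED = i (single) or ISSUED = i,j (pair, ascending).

ISSUED = 4

  cy0 -> i0+i1 (mul+ld) dual
  cy1 -> i2 (add) RAW r5
  cy2 -> i3 (mul) no-port MUL/BR
  cy3 -> i4 (blt) no-port BR/MUL
  cy4 -> i5+i6 (mulh+and) dual
  cy5 -> i7+i8 (mul+sll) dual
  cy6 -> i9+i10 (and+or) dual
  cy7 -> i11 (xor) RAW r1
  cy8 -> i12 (xor) WAW r3
  cy9 -> i13 (xor) tail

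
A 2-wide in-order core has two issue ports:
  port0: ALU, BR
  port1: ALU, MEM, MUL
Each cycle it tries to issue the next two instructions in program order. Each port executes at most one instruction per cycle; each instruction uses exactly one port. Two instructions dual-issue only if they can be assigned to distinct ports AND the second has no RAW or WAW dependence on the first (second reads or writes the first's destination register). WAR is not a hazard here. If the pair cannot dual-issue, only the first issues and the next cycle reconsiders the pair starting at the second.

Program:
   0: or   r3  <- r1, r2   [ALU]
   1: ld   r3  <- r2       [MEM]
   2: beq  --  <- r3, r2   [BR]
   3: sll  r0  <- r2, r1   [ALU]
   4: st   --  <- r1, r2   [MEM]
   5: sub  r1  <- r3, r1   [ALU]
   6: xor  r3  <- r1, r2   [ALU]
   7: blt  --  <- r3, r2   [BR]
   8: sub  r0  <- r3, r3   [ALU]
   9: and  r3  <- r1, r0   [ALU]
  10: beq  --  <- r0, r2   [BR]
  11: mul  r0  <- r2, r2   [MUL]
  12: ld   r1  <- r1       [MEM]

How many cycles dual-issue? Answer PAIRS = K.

0. or @i0  | WAW r3
1. ld @i1  | RAW r3
2. beq/sll @i2/i3  | 2-wide
3. st/sub @i4/i5  | 2-wide
4. xor @i6  | RAW r3
5. blt/sub @i7/i8  | 2-wide
6. and/beq @i9/i10  | 2-wide
7. mul @i11  | no-port MUL/MEM
8. ld @i12  | tail

PAIRS = 4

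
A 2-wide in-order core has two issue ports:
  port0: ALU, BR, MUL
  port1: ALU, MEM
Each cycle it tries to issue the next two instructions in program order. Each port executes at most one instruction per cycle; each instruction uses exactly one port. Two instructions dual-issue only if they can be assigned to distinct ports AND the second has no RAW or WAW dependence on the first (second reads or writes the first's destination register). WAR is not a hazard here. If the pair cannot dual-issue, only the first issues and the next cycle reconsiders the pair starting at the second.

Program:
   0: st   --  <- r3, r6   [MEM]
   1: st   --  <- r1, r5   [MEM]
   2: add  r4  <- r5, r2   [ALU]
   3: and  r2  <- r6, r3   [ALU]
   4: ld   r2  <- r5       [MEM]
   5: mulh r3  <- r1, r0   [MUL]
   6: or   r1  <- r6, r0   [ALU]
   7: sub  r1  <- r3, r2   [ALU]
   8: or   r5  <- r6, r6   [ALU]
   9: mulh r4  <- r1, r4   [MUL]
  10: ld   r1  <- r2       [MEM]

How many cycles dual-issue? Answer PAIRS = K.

PAIRS = 4

  cy0 -> i0 (st.MEM) no-port MEM/MEM
  cy1 -> i1/i2 (st.MEM+add.ALU) pair
  cy2 -> i3 (and.ALU) WAW r2
  cy3 -> i4/i5 (ld.MEM+mulh.MUL) pair
  cy4 -> i6 (or.ALU) WAW r1
  cy5 -> i7/i8 (sub.ALU+or.ALU) pair
  cy6 -> i9/i10 (mulh.MUL+ld.MEM) pair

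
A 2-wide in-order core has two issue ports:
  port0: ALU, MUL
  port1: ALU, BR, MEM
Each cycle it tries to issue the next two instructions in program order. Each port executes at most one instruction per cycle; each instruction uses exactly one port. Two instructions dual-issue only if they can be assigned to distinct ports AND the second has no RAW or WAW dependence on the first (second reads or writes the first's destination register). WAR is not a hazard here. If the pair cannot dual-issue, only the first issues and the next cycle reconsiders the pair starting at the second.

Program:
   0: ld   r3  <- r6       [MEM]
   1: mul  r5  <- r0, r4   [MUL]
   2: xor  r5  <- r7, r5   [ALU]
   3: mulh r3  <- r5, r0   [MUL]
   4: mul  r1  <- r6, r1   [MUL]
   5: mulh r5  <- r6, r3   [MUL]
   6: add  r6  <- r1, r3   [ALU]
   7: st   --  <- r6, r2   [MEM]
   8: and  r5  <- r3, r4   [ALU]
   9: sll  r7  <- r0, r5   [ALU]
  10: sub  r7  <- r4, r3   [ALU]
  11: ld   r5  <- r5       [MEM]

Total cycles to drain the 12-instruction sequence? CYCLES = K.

CYCLES = 8

c0: i0&i1 ld mul  2-wide
c1: i2 xor  RAW r5
c2: i3 mulh  no-port MUL/MUL
c3: i4 mul  no-port MUL/MUL
c4: i5&i6 mulh add  2-wide
c5: i7&i8 st and  2-wide
c6: i9 sll  WAW r7
c7: i10&i11 sub ld  2-wide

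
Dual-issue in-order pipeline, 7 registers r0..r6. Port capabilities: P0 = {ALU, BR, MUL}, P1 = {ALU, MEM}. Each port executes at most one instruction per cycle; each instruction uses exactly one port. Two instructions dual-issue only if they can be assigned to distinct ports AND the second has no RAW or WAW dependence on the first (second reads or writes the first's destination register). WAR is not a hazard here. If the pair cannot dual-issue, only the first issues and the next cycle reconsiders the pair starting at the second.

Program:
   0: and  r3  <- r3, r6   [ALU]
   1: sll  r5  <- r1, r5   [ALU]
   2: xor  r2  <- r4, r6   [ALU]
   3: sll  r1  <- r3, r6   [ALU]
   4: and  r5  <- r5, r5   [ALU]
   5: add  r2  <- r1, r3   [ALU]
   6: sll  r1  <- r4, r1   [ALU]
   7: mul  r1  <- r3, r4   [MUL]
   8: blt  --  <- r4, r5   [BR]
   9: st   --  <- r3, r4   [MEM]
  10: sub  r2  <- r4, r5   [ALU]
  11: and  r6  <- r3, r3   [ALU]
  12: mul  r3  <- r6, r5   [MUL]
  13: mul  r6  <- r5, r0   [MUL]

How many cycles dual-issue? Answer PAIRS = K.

0. and;sll @i0+i1  | pair
1. xor;sll @i2+i3  | pair
2. and;add @i4+i5  | pair
3. sll @i6  | WAW r1
4. mul @i7  | no-port MUL/BR
5. blt;st @i8+i9  | pair
6. sub;and @i10+i11  | pair
7. mul @i12  | no-port MUL/MUL
8. mul @i13  | tail

PAIRS = 5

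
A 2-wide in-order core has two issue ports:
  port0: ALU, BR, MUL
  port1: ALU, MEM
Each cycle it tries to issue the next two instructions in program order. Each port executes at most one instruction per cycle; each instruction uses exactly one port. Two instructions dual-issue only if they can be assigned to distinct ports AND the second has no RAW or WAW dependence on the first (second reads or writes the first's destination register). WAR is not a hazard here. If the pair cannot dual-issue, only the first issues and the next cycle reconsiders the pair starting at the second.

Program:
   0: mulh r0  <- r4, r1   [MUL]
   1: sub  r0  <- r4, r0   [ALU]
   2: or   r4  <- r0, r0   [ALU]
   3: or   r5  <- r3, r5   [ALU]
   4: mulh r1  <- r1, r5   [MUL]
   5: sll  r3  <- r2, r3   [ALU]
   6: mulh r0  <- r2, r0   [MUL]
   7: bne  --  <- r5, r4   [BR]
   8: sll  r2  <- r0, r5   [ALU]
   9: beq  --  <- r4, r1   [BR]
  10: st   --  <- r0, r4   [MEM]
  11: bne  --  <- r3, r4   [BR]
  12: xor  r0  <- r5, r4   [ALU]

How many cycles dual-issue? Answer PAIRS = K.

#0 head=0: mulh.MUL i0 RAW+WAW r0
#1 head=1: sub.ALU i1 RAW r0
#2 head=2: or.ALU/or.ALU i2&i3 pair
#3 head=4: mulh.MUL/sll.ALU i4&i5 pair
#4 head=6: mulh.MUL i6 no-port MUL/BR
#5 head=7: bne.BR/sll.ALU i7&i8 pair
#6 head=9: beq.BR/st.MEM i9&i10 pair
#7 head=11: bne.BR/xor.ALU i11&i12 pair

PAIRS = 5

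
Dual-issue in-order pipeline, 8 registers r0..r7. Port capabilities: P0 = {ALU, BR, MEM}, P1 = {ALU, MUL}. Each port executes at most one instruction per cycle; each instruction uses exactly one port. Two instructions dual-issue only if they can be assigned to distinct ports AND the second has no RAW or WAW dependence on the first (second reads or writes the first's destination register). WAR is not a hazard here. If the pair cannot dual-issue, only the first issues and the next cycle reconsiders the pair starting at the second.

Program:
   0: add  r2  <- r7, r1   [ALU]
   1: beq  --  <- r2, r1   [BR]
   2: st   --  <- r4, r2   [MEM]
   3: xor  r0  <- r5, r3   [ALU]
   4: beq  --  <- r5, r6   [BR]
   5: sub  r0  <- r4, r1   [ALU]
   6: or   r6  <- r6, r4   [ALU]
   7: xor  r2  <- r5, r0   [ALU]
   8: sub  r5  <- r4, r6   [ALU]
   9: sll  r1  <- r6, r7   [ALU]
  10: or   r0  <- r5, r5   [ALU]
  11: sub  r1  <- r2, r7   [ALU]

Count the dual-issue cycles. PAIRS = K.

PAIRS = 5

c0: i0 add  RAW r2
c1: i1 beq  no-port BR/MEM
c2: i2&i3 st/xor  dual
c3: i4&i5 beq/sub  dual
c4: i6&i7 or/xor  dual
c5: i8&i9 sub/sll  dual
c6: i10&i11 or/sub  dual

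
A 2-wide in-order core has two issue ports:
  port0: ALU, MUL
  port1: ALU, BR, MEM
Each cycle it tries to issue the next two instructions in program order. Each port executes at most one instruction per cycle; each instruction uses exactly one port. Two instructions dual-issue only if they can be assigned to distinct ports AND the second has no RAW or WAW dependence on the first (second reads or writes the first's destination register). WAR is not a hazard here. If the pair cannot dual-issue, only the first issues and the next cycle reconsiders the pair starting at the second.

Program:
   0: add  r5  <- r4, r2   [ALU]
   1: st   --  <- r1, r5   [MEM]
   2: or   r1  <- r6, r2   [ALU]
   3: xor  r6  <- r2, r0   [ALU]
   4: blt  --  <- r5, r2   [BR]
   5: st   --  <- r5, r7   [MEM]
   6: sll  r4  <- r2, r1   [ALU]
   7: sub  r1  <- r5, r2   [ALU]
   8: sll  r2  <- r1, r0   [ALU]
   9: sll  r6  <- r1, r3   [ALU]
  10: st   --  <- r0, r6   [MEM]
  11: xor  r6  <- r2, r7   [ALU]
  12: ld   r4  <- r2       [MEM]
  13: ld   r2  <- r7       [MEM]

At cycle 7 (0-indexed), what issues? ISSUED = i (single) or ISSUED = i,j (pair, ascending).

0. add @i0  | RAW r5
1. st/or @i1&i2  | dual
2. xor/blt @i3&i4  | dual
3. st/sll @i5&i6  | dual
4. sub @i7  | RAW r1
5. sll/sll @i8&i9  | dual
6. st/xor @i10&i11  | dual
7. ld @i12  | no-port MEM/MEM
8. ld @i13  | tail

ISSUED = 12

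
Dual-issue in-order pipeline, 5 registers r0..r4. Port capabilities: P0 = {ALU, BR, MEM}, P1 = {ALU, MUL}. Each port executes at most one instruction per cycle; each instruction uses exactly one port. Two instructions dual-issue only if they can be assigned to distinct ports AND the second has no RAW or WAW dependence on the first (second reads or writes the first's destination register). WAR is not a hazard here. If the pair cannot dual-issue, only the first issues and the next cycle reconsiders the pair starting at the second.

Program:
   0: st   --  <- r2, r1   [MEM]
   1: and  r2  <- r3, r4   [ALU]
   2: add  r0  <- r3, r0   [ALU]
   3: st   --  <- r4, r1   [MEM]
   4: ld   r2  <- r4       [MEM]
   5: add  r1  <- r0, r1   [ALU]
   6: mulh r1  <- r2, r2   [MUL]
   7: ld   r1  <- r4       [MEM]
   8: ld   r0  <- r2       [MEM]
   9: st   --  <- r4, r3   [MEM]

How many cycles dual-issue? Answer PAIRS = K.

PAIRS = 3

0. st.MEM and.ALU @i0&i1  | dual
1. add.ALU st.MEM @i2&i3  | dual
2. ld.MEM add.ALU @i4&i5  | dual
3. mulh.MUL @i6  | WAW r1
4. ld.MEM @i7  | no-port MEM/MEM
5. ld.MEM @i8  | no-port MEM/MEM
6. st.MEM @i9  | tail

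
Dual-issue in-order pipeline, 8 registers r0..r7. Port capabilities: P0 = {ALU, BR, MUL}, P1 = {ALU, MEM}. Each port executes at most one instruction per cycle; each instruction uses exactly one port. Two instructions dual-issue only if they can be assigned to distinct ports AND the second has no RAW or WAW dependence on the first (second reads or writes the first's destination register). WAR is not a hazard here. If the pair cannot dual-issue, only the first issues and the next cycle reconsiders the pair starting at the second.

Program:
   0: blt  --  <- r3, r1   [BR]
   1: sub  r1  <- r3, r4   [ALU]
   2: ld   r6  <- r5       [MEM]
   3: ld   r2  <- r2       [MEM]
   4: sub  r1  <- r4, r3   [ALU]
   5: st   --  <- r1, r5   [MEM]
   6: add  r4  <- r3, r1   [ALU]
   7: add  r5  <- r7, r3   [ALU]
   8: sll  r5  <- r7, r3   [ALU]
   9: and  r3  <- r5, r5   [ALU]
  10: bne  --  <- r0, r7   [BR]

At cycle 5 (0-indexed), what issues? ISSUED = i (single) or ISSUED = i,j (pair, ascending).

[0] i0/i1  blt;sub  -- pair
[1] i2  ld  -- no-port MEM/MEM
[2] i3/i4  ld;sub  -- pair
[3] i5/i6  st;add  -- pair
[4] i7  add  -- WAW r5
[5] i8  sll  -- RAW r5
[6] i9/i10  and;bne  -- pair

ISSUED = 8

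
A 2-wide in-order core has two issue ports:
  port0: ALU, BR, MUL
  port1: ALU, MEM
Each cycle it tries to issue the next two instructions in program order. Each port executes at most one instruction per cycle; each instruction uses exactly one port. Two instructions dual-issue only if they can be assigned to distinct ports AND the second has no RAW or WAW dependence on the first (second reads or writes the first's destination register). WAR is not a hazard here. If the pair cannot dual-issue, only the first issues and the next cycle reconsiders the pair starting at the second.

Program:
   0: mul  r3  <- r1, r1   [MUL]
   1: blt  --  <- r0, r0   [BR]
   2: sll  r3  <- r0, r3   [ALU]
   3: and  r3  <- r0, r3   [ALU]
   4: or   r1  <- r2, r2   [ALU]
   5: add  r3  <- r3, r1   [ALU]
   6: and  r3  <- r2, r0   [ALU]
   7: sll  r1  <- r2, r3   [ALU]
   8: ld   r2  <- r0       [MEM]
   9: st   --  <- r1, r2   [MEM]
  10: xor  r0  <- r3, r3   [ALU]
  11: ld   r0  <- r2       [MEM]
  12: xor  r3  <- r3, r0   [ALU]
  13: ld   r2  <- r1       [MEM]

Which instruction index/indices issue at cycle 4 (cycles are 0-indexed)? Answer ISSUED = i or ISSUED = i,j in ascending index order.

ISSUED = 6

c0: i0 mul.MUL  no-port MUL/BR
c1: i1+i2 blt.BR;sll.ALU  2-wide
c2: i3+i4 and.ALU;or.ALU  2-wide
c3: i5 add.ALU  WAW r3
c4: i6 and.ALU  RAW r3
c5: i7+i8 sll.ALU;ld.MEM  2-wide
c6: i9+i10 st.MEM;xor.ALU  2-wide
c7: i11 ld.MEM  RAW r0
c8: i12+i13 xor.ALU;ld.MEM  2-wide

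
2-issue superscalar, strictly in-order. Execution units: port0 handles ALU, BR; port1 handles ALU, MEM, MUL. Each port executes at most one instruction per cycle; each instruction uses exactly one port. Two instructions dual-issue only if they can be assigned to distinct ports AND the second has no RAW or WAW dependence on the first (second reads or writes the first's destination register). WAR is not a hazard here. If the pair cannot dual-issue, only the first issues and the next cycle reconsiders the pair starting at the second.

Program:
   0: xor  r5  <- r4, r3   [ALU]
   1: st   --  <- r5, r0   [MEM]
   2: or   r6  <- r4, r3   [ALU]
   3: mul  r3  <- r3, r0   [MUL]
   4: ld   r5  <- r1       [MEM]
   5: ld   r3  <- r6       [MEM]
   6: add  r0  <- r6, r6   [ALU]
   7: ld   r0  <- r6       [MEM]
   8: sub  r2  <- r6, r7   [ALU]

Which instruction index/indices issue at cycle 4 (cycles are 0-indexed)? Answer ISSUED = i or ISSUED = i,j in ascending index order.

0. xor.ALU @i0  | RAW r5
1. st.MEM;or.ALU @i1,i2  | dual
2. mul.MUL @i3  | no-port MUL/MEM
3. ld.MEM @i4  | no-port MEM/MEM
4. ld.MEM;add.ALU @i5,i6  | dual
5. ld.MEM;sub.ALU @i7,i8  | dual

ISSUED = 5,6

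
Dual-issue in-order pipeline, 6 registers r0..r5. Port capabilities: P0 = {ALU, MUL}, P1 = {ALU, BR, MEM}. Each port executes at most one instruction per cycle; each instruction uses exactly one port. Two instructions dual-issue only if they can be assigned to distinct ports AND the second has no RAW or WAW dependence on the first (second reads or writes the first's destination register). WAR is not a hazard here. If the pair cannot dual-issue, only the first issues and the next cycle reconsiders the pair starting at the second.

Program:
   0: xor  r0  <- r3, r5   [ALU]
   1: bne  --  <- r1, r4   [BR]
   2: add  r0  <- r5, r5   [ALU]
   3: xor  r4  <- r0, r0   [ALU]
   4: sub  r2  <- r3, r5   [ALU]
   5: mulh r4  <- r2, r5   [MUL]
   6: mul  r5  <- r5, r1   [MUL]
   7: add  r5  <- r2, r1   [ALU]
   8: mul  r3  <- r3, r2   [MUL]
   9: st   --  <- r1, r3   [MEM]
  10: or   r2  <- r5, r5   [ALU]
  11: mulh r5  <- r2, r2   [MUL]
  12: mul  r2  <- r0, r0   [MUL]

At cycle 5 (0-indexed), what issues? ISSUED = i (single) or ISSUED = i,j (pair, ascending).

t=0 i0/i1:xor.ALU;bne.BR ; pair
t=1 i2:add.ALU ; RAW r0
t=2 i3/i4:xor.ALU;sub.ALU ; pair
t=3 i5:mulh.MUL ; no-port MUL/MUL
t=4 i6:mul.MUL ; WAW r5
t=5 i7/i8:add.ALU;mul.MUL ; pair
t=6 i9/i10:st.MEM;or.ALU ; pair
t=7 i11:mulh.MUL ; no-port MUL/MUL
t=8 i12:mul.MUL ; tail

ISSUED = 7,8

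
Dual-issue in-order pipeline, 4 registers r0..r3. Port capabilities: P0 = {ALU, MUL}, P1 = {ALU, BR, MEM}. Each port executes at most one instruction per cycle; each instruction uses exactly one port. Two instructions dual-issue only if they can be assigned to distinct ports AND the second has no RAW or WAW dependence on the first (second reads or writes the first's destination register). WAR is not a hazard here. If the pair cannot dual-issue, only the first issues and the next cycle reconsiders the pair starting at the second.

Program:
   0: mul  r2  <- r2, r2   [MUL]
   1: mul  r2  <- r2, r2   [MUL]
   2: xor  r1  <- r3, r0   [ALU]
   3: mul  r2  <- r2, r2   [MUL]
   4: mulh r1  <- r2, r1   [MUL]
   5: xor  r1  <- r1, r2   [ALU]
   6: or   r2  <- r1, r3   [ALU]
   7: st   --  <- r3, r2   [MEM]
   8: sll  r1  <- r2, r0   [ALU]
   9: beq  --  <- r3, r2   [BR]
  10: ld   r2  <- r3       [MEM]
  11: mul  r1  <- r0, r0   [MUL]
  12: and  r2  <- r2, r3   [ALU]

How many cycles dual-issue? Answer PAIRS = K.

c0: i0 mul.MUL  no-port MUL/MUL
c1: i1,i2 mul.MUL;xor.ALU  pair
c2: i3 mul.MUL  no-port MUL/MUL
c3: i4 mulh.MUL  RAW+WAW r1
c4: i5 xor.ALU  RAW r1
c5: i6 or.ALU  RAW r2
c6: i7,i8 st.MEM;sll.ALU  pair
c7: i9 beq.BR  no-port BR/MEM
c8: i10,i11 ld.MEM;mul.MUL  pair
c9: i12 and.ALU  tail

PAIRS = 3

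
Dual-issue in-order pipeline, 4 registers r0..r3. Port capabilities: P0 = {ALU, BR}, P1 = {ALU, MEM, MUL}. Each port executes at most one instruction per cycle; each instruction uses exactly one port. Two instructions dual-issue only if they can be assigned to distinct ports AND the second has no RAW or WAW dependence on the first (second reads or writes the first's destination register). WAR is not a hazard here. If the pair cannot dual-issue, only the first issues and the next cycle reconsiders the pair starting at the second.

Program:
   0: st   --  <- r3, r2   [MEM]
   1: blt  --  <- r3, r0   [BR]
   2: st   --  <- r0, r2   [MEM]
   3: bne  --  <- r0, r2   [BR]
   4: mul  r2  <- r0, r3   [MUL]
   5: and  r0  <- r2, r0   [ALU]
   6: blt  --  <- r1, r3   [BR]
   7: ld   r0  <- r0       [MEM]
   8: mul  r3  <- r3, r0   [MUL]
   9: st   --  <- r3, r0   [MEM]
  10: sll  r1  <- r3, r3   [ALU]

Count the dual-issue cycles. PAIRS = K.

PAIRS = 4

0. st.MEM+blt.BR @i0+i1  | dual
1. st.MEM+bne.BR @i2+i3  | dual
2. mul.MUL @i4  | RAW r2
3. and.ALU+blt.BR @i5+i6  | dual
4. ld.MEM @i7  | no-port MEM/MUL
5. mul.MUL @i8  | no-port MUL/MEM
6. st.MEM+sll.ALU @i9+i10  | dual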